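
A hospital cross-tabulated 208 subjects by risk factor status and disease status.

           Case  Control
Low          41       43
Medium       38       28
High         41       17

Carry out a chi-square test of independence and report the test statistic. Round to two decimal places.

6.73

Row totals: 84, 66, 58. Column totals: 120, 88. Grand total N = 208.
Expected counts (row total × column total / N):
  Low, Case: 84×120/208 = 48.462
  Low, Control: 84×88/208 = 35.538
  Medium, Case: 66×120/208 = 38.077
  Medium, Control: 66×88/208 = 27.923
  High, Case: 58×120/208 = 33.462
  High, Control: 58×88/208 = 24.538
Contributions (O − E)²/E:
  (41 − 48.462)²/48.462 = 1.1490
  (43 − 35.538)²/35.538 = 1.5668
  (38 − 38.077)²/38.077 = 0.0002
  (28 − 27.923)²/27.923 = 0.0002
  (41 − 33.462)²/33.462 = 1.6981
  (17 − 24.538)²/24.538 = 2.3157
χ² = 1.1490 + 1.5668 + 0.0002 + 0.0002 + 1.6981 + 2.3157 = 6.73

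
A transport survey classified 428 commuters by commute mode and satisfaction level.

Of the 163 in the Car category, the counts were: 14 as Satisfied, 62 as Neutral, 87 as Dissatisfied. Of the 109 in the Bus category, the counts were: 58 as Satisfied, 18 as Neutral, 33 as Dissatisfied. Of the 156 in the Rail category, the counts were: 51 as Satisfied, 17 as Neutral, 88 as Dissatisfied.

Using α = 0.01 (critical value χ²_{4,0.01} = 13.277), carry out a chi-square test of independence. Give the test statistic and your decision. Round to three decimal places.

Row totals: 163, 109, 156. Column totals: 123, 97, 208. Grand total N = 428.
Expected counts (row total × column total / N):
  Car, Satisfied: 163×123/428 = 46.8435
  Car, Neutral: 163×97/428 = 36.9416
  Car, Dissatisfied: 163×208/428 = 79.2150
  Bus, Satisfied: 109×123/428 = 31.3248
  Bus, Neutral: 109×97/428 = 24.7033
  Bus, Dissatisfied: 109×208/428 = 52.9720
  Rail, Satisfied: 156×123/428 = 44.8318
  Rail, Neutral: 156×97/428 = 35.3551
  Rail, Dissatisfied: 156×208/428 = 75.8131
Contributions (O − E)²/E:
  (14 − 46.8435)²/46.8435 = 23.0276
  (62 − 36.9416)²/36.9416 = 16.9977
  (87 − 79.2150)²/79.2150 = 0.7651
  (58 − 31.3248)²/31.3248 = 22.7157
  (18 − 24.7033)²/24.7033 = 1.8190
  (33 − 52.9720)²/52.9720 = 7.5300
  (51 − 44.8318)²/44.8318 = 0.8487
  (17 − 35.3551)²/35.3551 = 9.5293
  (88 − 75.8131)²/75.8131 = 1.9590
χ² = 23.0276 + 16.9977 + 0.7651 + 22.7157 + 1.8190 + 7.5300 + 0.8487 + 9.5293 + 1.9590 = 85.192
df = (3−1)(3−1) = 4. Since 85.192 > 13.277, reject the null hypothesis of independence at α = 0.01.

85.192; reject H₀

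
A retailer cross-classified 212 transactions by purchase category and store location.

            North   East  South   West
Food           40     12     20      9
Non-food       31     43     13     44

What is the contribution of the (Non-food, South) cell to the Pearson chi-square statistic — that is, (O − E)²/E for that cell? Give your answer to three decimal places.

2.679

Row total (Non-food) = 131; column total (South) = 33; N = 212.
Expected count E = 131 × 33 / 212 = 20.3915.
Contribution = (O − E)²/E = (13 − 20.3915)² / 20.3915 = 2.679.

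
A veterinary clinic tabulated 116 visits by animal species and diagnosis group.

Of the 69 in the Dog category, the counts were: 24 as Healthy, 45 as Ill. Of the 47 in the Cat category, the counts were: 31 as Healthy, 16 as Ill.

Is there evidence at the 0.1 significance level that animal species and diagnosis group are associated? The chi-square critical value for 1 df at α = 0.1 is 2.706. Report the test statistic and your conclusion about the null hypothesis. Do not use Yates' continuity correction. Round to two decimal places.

10.90; reject H₀

Row totals: 69, 47. Column totals: 55, 61. Grand total N = 116.
Expected counts (row total × column total / N):
  Dog, Healthy: 69×55/116 = 32.716
  Dog, Ill: 69×61/116 = 36.284
  Cat, Healthy: 47×55/116 = 22.284
  Cat, Ill: 47×61/116 = 24.716
Contributions (O − E)²/E:
  (24 − 32.716)²/32.716 = 2.3221
  (45 − 36.284)²/36.284 = 2.0937
  (31 − 22.284)²/22.284 = 3.4091
  (16 − 24.716)²/24.716 = 3.0737
χ² = 2.3221 + 2.0937 + 3.4091 + 3.0737 = 10.90
df = (2−1)(2−1) = 1. Since 10.90 > 2.706, reject the null hypothesis of independence at α = 0.1.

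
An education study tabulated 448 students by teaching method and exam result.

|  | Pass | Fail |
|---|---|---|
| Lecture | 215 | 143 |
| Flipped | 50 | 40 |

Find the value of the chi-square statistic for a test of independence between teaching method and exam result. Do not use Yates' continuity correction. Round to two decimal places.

0.60

Row totals: 358, 90. Column totals: 265, 183. Grand total N = 448.
Expected counts (row total × column total / N):
  Lecture, Pass: 358×265/448 = 211.7634
  Lecture, Fail: 358×183/448 = 146.2366
  Flipped, Pass: 90×265/448 = 53.2366
  Flipped, Fail: 90×183/448 = 36.7634
Contributions (O − E)²/E:
  (215 − 211.7634)²/211.7634 = 0.0495
  (143 − 146.2366)²/146.2366 = 0.0716
  (50 − 53.2366)²/53.2366 = 0.1968
  (40 − 36.7634)²/36.7634 = 0.2849
χ² = 0.0495 + 0.0716 + 0.1968 + 0.2849 = 0.60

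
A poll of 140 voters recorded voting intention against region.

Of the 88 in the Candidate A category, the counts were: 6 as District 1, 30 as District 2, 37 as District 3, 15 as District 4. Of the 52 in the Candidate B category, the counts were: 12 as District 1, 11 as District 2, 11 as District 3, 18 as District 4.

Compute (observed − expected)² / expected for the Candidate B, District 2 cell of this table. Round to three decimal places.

1.174

Row total (Candidate B) = 52; column total (District 2) = 41; N = 140.
Expected count E = 52 × 41 / 140 = 15.2286.
Contribution = (O − E)²/E = (11 − 15.2286)² / 15.2286 = 1.174.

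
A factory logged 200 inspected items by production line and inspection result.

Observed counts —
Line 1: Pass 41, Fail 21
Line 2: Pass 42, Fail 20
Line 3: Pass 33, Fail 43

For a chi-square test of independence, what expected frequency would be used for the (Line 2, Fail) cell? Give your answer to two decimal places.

Row total (Line 2) = 62; column total (Fail) = 84; grand total N = 200.
Expected count = (row total × column total) / N = 62 × 84 / 200 = 26.04.

26.04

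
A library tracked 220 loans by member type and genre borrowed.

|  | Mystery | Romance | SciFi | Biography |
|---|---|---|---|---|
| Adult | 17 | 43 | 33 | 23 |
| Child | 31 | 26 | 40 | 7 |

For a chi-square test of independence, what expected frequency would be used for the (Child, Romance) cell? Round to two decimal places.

32.62

Row total (Child) = 104; column total (Romance) = 69; grand total N = 220.
Expected count = (row total × column total) / N = 104 × 69 / 220 = 32.62.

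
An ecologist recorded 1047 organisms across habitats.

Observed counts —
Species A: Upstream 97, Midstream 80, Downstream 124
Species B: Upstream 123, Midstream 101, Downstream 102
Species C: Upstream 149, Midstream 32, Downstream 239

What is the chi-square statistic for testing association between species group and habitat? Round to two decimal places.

86.77

Row totals: 301, 326, 420. Column totals: 369, 213, 465. Grand total N = 1047.
Expected counts (row total × column total / N):
  Species A, Upstream: 301×369/1047 = 106.083
  Species A, Midstream: 301×213/1047 = 61.235
  Species A, Downstream: 301×465/1047 = 133.682
  Species B, Upstream: 326×369/1047 = 114.894
  Species B, Midstream: 326×213/1047 = 66.321
  Species B, Downstream: 326×465/1047 = 144.785
  Species C, Upstream: 420×369/1047 = 148.023
  Species C, Midstream: 420×213/1047 = 85.444
  Species C, Downstream: 420×465/1047 = 186.533
Contributions (O − E)²/E:
  (97 − 106.083)²/106.083 = 0.7777
  (80 − 61.235)²/61.235 = 5.7504
  (124 − 133.682)²/133.682 = 0.7012
  (123 − 114.894)²/114.894 = 0.5719
  (101 − 66.321)²/66.321 = 18.1335
  (102 − 144.785)²/144.785 = 12.6433
  (149 − 148.023)²/148.023 = 0.0064
  (32 − 85.444)²/85.444 = 33.4285
  (239 − 186.533)²/186.533 = 14.7576
χ² = 0.7777 + 5.7504 + 0.7012 + 0.5719 + 18.1335 + 12.6433 + 0.0064 + 33.4285 + 14.7576 = 86.77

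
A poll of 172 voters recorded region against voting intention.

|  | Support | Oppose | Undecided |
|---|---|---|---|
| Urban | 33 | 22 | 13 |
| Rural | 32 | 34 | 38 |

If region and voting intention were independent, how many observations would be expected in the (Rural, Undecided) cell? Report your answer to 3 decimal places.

Row total (Rural) = 104; column total (Undecided) = 51; grand total N = 172.
Expected count = (row total × column total) / N = 104 × 51 / 172 = 30.837.

30.837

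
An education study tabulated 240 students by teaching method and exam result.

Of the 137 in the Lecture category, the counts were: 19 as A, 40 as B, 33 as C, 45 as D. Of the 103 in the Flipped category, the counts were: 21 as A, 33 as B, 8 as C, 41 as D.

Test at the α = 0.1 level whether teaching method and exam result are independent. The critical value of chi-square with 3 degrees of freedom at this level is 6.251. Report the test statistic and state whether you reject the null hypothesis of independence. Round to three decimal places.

Row totals: 137, 103. Column totals: 40, 73, 41, 86. Grand total N = 240.
Expected counts (row total × column total / N):
  Lecture, A: 137×40/240 = 22.8333
  Lecture, B: 137×73/240 = 41.6708
  Lecture, C: 137×41/240 = 23.4042
  Lecture, D: 137×86/240 = 49.0917
  Flipped, A: 103×40/240 = 17.1667
  Flipped, B: 103×73/240 = 31.3292
  Flipped, C: 103×41/240 = 17.5958
  Flipped, D: 103×86/240 = 36.9083
Contributions (O − E)²/E:
  (19 − 22.8333)²/22.8333 = 0.6435
  (40 − 41.6708)²/41.6708 = 0.0670
  (33 − 23.4042)²/23.4042 = 3.9343
  (45 − 49.0917)²/49.0917 = 0.3410
  (21 − 17.1667)²/17.1667 = 0.8560
  (33 − 31.3292)²/31.3292 = 0.0891
  (8 − 17.5958)²/17.5958 = 5.2330
  (41 − 36.9083)²/36.9083 = 0.4536
χ² = 0.6435 + 0.0670 + 3.9343 + 0.3410 + 0.8560 + 0.0891 + 5.2330 + 0.4536 = 11.618
df = (2−1)(4−1) = 3. Since 11.618 > 6.251, reject the null hypothesis of independence at α = 0.1.

11.618; reject H₀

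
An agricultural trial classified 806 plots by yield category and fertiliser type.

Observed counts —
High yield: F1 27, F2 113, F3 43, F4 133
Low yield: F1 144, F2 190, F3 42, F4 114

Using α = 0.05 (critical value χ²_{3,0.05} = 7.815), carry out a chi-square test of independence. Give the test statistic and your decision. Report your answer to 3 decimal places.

66.636; reject H₀

Row totals: 316, 490. Column totals: 171, 303, 85, 247. Grand total N = 806.
Expected counts (row total × column total / N):
  High yield, F1: 316×171/806 = 67.0422
  High yield, F2: 316×303/806 = 118.7940
  High yield, F3: 316×85/806 = 33.3251
  High yield, F4: 316×247/806 = 96.8387
  Low yield, F1: 490×171/806 = 103.9578
  Low yield, F2: 490×303/806 = 184.2060
  Low yield, F3: 490×85/806 = 51.6749
  Low yield, F4: 490×247/806 = 150.1613
Contributions (O − E)²/E:
  (27 − 67.0422)²/67.0422 = 23.9159
  (113 − 118.7940)²/118.7940 = 0.2826
  (43 − 33.3251)²/33.3251 = 2.8088
  (133 − 96.8387)²/96.8387 = 13.5033
  (144 − 103.9578)²/103.9578 = 15.4234
  (190 − 184.2060)²/184.2060 = 0.1822
  (42 − 51.6749)²/51.6749 = 1.8114
  (114 − 150.1613)²/150.1613 = 8.7082
χ² = 23.9159 + 0.2826 + 2.8088 + 13.5033 + 15.4234 + 0.1822 + 1.8114 + 8.7082 = 66.636
df = (2−1)(4−1) = 3. Since 66.636 > 7.815, reject the null hypothesis of independence at α = 0.05.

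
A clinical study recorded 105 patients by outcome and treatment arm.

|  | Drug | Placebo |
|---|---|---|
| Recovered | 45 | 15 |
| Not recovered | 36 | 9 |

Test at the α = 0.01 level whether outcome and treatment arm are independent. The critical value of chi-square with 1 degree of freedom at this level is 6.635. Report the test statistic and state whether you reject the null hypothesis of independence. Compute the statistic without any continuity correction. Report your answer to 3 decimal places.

0.365; fail to reject H₀

Row totals: 60, 45. Column totals: 81, 24. Grand total N = 105.
Expected counts (row total × column total / N):
  Recovered, Drug: 60×81/105 = 46.2857
  Recovered, Placebo: 60×24/105 = 13.7143
  Not recovered, Drug: 45×81/105 = 34.7143
  Not recovered, Placebo: 45×24/105 = 10.2857
Contributions (O − E)²/E:
  (45 − 46.2857)²/46.2857 = 0.0357
  (15 − 13.7143)²/13.7143 = 0.1205
  (36 − 34.7143)²/34.7143 = 0.0476
  (9 − 10.2857)²/10.2857 = 0.1607
χ² = 0.0357 + 0.1205 + 0.0476 + 0.1607 = 0.365
df = (2−1)(2−1) = 1. Since 0.365 < 6.635, fail to reject the null hypothesis of independence at α = 0.01.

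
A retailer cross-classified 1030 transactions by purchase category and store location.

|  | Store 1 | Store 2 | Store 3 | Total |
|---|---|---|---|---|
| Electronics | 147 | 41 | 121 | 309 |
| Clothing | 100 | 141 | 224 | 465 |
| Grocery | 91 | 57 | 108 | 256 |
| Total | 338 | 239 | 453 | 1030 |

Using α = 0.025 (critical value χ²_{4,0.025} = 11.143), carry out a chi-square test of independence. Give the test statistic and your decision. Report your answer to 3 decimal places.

66.290; reject H₀

Grand total N = 1030.
Expected counts (row total × column total / N):
  Electronics, Store 1: 309×338/1030 = 101.4000
  Electronics, Store 2: 309×239/1030 = 71.7000
  Electronics, Store 3: 309×453/1030 = 135.9000
  Clothing, Store 1: 465×338/1030 = 152.5922
  Clothing, Store 2: 465×239/1030 = 107.8981
  Clothing, Store 3: 465×453/1030 = 204.5097
  Grocery, Store 1: 256×338/1030 = 84.0078
  Grocery, Store 2: 256×239/1030 = 59.4019
  Grocery, Store 3: 256×453/1030 = 112.5903
Contributions (O − E)²/E:
  (147 − 101.4000)²/101.4000 = 20.5065
  (41 − 71.7000)²/71.7000 = 13.1449
  (121 − 135.9000)²/135.9000 = 1.6336
  (100 − 152.5922)²/152.5922 = 18.1263
  (141 − 107.8981)²/107.8981 = 10.1553
  (224 − 204.5097)²/204.5097 = 1.8575
  (91 − 84.0078)²/84.0078 = 0.5820
  (57 − 59.4019)²/59.4019 = 0.0971
  (108 − 112.5903)²/112.5903 = 0.1871
χ² = 20.5065 + 13.1449 + 1.6336 + 18.1263 + 10.1553 + 1.8575 + 0.5820 + 0.0971 + 0.1871 = 66.290
df = (3−1)(3−1) = 4. Since 66.290 > 11.143, reject the null hypothesis of independence at α = 0.025.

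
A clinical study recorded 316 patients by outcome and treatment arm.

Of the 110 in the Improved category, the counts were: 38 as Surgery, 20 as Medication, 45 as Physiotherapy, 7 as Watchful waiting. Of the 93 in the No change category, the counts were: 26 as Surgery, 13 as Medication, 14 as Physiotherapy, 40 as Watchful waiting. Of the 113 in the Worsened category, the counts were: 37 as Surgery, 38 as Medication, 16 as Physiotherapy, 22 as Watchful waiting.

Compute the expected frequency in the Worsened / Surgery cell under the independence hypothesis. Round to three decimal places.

36.117

Row total (Worsened) = 113; column total (Surgery) = 101; grand total N = 316.
Expected count = (row total × column total) / N = 113 × 101 / 316 = 36.117.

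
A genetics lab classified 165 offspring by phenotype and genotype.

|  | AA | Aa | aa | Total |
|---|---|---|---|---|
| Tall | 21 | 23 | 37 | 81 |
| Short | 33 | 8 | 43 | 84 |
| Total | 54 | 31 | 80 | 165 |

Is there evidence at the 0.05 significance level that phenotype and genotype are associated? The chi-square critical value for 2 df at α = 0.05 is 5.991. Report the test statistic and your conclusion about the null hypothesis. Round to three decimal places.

10.324; reject H₀

Grand total N = 165.
Expected counts (row total × column total / N):
  Tall, AA: 81×54/165 = 26.5091
  Tall, Aa: 81×31/165 = 15.2182
  Tall, aa: 81×80/165 = 39.2727
  Short, AA: 84×54/165 = 27.4909
  Short, Aa: 84×31/165 = 15.7818
  Short, aa: 84×80/165 = 40.7273
Contributions (O − E)²/E:
  (21 − 26.5091)²/26.5091 = 1.1449
  (23 − 15.2182)²/15.2182 = 3.9792
  (37 − 39.2727)²/39.2727 = 0.1315
  (33 − 27.4909)²/27.4909 = 1.1040
  (8 − 15.7818)²/15.7818 = 3.8371
  (43 − 40.7273)²/40.7273 = 0.1268
χ² = 1.1449 + 3.9792 + 0.1315 + 1.1040 + 3.8371 + 0.1268 = 10.324
df = (2−1)(3−1) = 2. Since 10.324 > 5.991, reject the null hypothesis of independence at α = 0.05.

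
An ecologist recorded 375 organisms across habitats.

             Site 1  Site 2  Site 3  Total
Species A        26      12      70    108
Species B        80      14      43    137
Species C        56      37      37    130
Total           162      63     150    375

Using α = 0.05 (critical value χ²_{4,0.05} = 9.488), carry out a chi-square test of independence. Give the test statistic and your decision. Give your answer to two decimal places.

Grand total N = 375.
Expected counts (row total × column total / N):
  Species A, Site 1: 108×162/375 = 46.656
  Species A, Site 2: 108×63/375 = 18.144
  Species A, Site 3: 108×150/375 = 43.200
  Species B, Site 1: 137×162/375 = 59.184
  Species B, Site 2: 137×63/375 = 23.016
  Species B, Site 3: 137×150/375 = 54.800
  Species C, Site 1: 130×162/375 = 56.160
  Species C, Site 2: 130×63/375 = 21.840
  Species C, Site 3: 130×150/375 = 52.000
Contributions (O − E)²/E:
  (26 − 46.656)²/46.656 = 9.1450
  (12 − 18.144)²/18.144 = 2.0805
  (70 − 43.200)²/43.200 = 16.6259
  (80 − 59.184)²/59.184 = 7.3213
  (14 − 23.016)²/23.016 = 3.5318
  (43 − 54.800)²/54.800 = 2.5409
  (56 − 56.160)²/56.160 = 0.0005
  (37 − 21.840)²/21.840 = 10.5232
  (37 − 52.000)²/52.000 = 4.3269
χ² = 9.1450 + 2.0805 + 16.6259 + 7.3213 + 3.5318 + 2.5409 + 0.0005 + 10.5232 + 4.3269 = 56.10
df = (3−1)(3−1) = 4. Since 56.10 > 9.488, reject the null hypothesis of independence at α = 0.05.

56.10; reject H₀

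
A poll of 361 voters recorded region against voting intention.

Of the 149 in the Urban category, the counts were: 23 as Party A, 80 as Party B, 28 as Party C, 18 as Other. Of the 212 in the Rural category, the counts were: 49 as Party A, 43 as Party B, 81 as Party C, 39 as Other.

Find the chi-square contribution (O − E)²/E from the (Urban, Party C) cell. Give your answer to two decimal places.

Row total (Urban) = 149; column total (Party C) = 109; N = 361.
Expected count E = 149 × 109 / 361 = 44.989.
Contribution = (O − E)²/E = (28 − 44.989)² / 44.989 = 6.42.

6.42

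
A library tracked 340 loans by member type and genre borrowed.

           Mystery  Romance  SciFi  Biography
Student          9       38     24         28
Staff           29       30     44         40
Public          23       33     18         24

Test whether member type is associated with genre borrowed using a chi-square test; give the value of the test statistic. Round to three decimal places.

Row totals: 99, 143, 98. Column totals: 61, 101, 86, 92. Grand total N = 340.
Expected counts (row total × column total / N):
  Student, Mystery: 99×61/340 = 17.7618
  Student, Romance: 99×101/340 = 29.4088
  Student, SciFi: 99×86/340 = 25.0412
  Student, Biography: 99×92/340 = 26.7882
  Staff, Mystery: 143×61/340 = 25.6559
  Staff, Romance: 143×101/340 = 42.4794
  Staff, SciFi: 143×86/340 = 36.1706
  Staff, Biography: 143×92/340 = 38.6941
  Public, Mystery: 98×61/340 = 17.5824
  Public, Romance: 98×101/340 = 29.1118
  Public, SciFi: 98×86/340 = 24.7882
  Public, Biography: 98×92/340 = 26.5176
Contributions (O − E)²/E:
  (9 − 17.7618)²/17.7618 = 4.3221
  (38 − 29.4088)²/29.4088 = 2.5097
  (24 − 25.0412)²/25.0412 = 0.0433
  (28 − 26.7882)²/26.7882 = 0.0548
  (29 − 25.6559)²/25.6559 = 0.4359
  (30 − 42.4794)²/42.4794 = 3.6661
  (44 − 36.1706)²/36.1706 = 1.6947
  (40 − 38.6941)²/38.6941 = 0.0441
  (23 − 17.5824)²/17.5824 = 1.6693
  (33 − 29.1118)²/29.1118 = 0.5193
  (18 − 24.7882)²/24.7882 = 1.8589
  (24 − 26.5176)²/26.5176 = 0.2390
χ² = 4.3221 + 2.5097 + 0.0433 + 0.0548 + 0.4359 + 3.6661 + 1.6947 + 0.0441 + 1.6693 + 0.5193 + 1.8589 + 0.2390 = 17.057

17.057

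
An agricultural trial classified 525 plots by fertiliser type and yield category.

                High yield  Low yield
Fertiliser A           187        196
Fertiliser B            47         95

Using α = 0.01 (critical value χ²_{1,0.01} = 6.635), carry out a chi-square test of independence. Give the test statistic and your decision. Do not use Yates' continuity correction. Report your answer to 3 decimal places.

10.371; reject H₀

Row totals: 383, 142. Column totals: 234, 291. Grand total N = 525.
Expected counts (row total × column total / N):
  Fertiliser A, High yield: 383×234/525 = 170.7086
  Fertiliser A, Low yield: 383×291/525 = 212.2914
  Fertiliser B, High yield: 142×234/525 = 63.2914
  Fertiliser B, Low yield: 142×291/525 = 78.7086
Contributions (O − E)²/E:
  (187 − 170.7086)²/170.7086 = 1.5548
  (196 − 212.2914)²/212.2914 = 1.2502
  (47 − 63.2914)²/63.2914 = 4.1935
  (95 − 78.7086)²/78.7086 = 3.3721
χ² = 1.5548 + 1.2502 + 4.1935 + 3.3721 = 10.371
df = (2−1)(2−1) = 1. Since 10.371 > 6.635, reject the null hypothesis of independence at α = 0.01.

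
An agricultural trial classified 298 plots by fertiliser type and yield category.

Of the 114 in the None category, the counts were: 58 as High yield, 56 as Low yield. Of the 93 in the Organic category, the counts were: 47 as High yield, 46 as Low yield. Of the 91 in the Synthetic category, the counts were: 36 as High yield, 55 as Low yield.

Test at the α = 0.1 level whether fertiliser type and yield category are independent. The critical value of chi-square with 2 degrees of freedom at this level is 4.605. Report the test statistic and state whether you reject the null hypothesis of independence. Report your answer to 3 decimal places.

3.163; fail to reject H₀

Row totals: 114, 93, 91. Column totals: 141, 157. Grand total N = 298.
Expected counts (row total × column total / N):
  None, High yield: 114×141/298 = 53.9396
  None, Low yield: 114×157/298 = 60.0604
  Organic, High yield: 93×141/298 = 44.0034
  Organic, Low yield: 93×157/298 = 48.9966
  Synthetic, High yield: 91×141/298 = 43.0570
  Synthetic, Low yield: 91×157/298 = 47.9430
Contributions (O − E)²/E:
  (58 − 53.9396)²/53.9396 = 0.3057
  (56 − 60.0604)²/60.0604 = 0.2745
  (47 − 44.0034)²/44.0034 = 0.2041
  (46 − 48.9966)²/48.9966 = 0.1833
  (36 − 43.0570)²/43.0570 = 1.1566
  (55 − 47.9430)²/47.9430 = 1.0388
χ² = 0.3057 + 0.2745 + 0.2041 + 0.1833 + 1.1566 + 1.0388 = 3.163
df = (3−1)(2−1) = 2. Since 3.163 < 4.605, fail to reject the null hypothesis of independence at α = 0.1.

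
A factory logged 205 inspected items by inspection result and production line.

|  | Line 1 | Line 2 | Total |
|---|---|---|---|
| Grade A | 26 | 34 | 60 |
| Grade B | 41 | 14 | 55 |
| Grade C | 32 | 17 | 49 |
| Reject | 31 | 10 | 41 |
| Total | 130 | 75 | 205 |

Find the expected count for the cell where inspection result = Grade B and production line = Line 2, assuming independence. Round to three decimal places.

20.122

Row total (Grade B) = 55; column total (Line 2) = 75; grand total N = 205.
Expected count = (row total × column total) / N = 55 × 75 / 205 = 20.122.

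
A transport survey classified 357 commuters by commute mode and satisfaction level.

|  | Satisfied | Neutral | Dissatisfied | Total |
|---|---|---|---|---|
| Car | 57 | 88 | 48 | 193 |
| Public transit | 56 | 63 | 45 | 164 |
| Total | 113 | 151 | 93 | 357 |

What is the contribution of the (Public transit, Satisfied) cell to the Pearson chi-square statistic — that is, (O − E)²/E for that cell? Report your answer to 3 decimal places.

Row total (Public transit) = 164; column total (Satisfied) = 113; N = 357.
Expected count E = 164 × 113 / 357 = 51.9104.
Contribution = (O − E)²/E = (56 − 51.9104)² / 51.9104 = 0.322.

0.322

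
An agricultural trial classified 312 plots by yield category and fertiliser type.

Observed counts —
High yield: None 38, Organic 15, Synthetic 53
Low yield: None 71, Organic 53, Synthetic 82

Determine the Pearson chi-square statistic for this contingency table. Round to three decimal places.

6.023

Row totals: 106, 206. Column totals: 109, 68, 135. Grand total N = 312.
Expected counts (row total × column total / N):
  High yield, None: 106×109/312 = 37.0321
  High yield, Organic: 106×68/312 = 23.1026
  High yield, Synthetic: 106×135/312 = 45.8654
  Low yield, None: 206×109/312 = 71.9679
  Low yield, Organic: 206×68/312 = 44.8974
  Low yield, Synthetic: 206×135/312 = 89.1346
Contributions (O − E)²/E:
  (38 − 37.0321)²/37.0321 = 0.0253
  (15 − 23.1026)²/23.1026 = 2.8418
  (53 − 45.8654)²/45.8654 = 1.1098
  (71 − 71.9679)²/71.9679 = 0.0130
  (53 − 44.8974)²/44.8974 = 1.4623
  (82 − 89.1346)²/89.1346 = 0.5711
χ² = 0.0253 + 2.8418 + 1.1098 + 0.0130 + 1.4623 + 0.5711 = 6.023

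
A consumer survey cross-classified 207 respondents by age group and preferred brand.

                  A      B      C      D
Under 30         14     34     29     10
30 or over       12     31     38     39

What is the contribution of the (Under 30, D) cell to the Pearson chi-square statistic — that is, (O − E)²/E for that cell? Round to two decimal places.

Row total (Under 30) = 87; column total (D) = 49; N = 207.
Expected count E = 87 × 49 / 207 = 20.594.
Contribution = (O − E)²/E = (10 − 20.594)² / 20.594 = 5.45.

5.45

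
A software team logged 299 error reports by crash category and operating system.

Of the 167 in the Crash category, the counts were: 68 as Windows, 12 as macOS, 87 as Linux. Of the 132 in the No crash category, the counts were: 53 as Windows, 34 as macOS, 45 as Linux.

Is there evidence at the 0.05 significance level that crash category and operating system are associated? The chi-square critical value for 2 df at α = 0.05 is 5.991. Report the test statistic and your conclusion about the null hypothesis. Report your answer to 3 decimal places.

Row totals: 167, 132. Column totals: 121, 46, 132. Grand total N = 299.
Expected counts (row total × column total / N):
  Crash, Windows: 167×121/299 = 67.5819
  Crash, macOS: 167×46/299 = 25.6923
  Crash, Linux: 167×132/299 = 73.7258
  No crash, Windows: 132×121/299 = 53.4181
  No crash, macOS: 132×46/299 = 20.3077
  No crash, Linux: 132×132/299 = 58.2742
Contributions (O − E)²/E:
  (68 − 67.5819)²/67.5819 = 0.0026
  (12 − 25.6923)²/25.6923 = 7.2971
  (87 − 73.7258)²/73.7258 = 2.3900
  (53 − 53.4181)²/53.4181 = 0.0033
  (34 − 20.3077)²/20.3077 = 9.2319
  (45 − 58.2742)²/58.2742 = 3.0237
χ² = 0.0026 + 7.2971 + 2.3900 + 0.0033 + 9.2319 + 3.0237 = 21.949
df = (2−1)(3−1) = 2. Since 21.949 > 5.991, reject the null hypothesis of independence at α = 0.05.

21.949; reject H₀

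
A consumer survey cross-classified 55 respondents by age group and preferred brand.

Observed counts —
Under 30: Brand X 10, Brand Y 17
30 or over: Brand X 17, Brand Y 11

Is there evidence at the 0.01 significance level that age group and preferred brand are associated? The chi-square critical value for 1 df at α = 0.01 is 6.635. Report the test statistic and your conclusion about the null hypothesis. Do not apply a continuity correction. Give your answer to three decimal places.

Row totals: 27, 28. Column totals: 27, 28. Grand total N = 55.
Expected counts (row total × column total / N):
  Under 30, Brand X: 27×27/55 = 13.2545
  Under 30, Brand Y: 27×28/55 = 13.7455
  30 or over, Brand X: 28×27/55 = 13.7455
  30 or over, Brand Y: 28×28/55 = 14.2545
Contributions (O − E)²/E:
  (10 − 13.2545)²/13.2545 = 0.7991
  (17 − 13.7455)²/13.7455 = 0.7706
  (17 − 13.7455)²/13.7455 = 0.7706
  (11 − 14.2545)²/14.2545 = 0.7430
χ² = 0.7991 + 0.7706 + 0.7706 + 0.7430 = 3.083
df = (2−1)(2−1) = 1. Since 3.083 < 6.635, fail to reject the null hypothesis of independence at α = 0.01.

3.083; fail to reject H₀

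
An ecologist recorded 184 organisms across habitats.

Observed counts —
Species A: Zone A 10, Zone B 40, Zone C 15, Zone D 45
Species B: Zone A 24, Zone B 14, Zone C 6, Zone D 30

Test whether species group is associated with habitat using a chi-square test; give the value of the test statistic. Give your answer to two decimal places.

Row totals: 110, 74. Column totals: 34, 54, 21, 75. Grand total N = 184.
Expected counts (row total × column total / N):
  Species A, Zone A: 110×34/184 = 20.326
  Species A, Zone B: 110×54/184 = 32.283
  Species A, Zone C: 110×21/184 = 12.554
  Species A, Zone D: 110×75/184 = 44.837
  Species B, Zone A: 74×34/184 = 13.674
  Species B, Zone B: 74×54/184 = 21.717
  Species B, Zone C: 74×21/184 = 8.446
  Species B, Zone D: 74×75/184 = 30.163
Contributions (O − E)²/E:
  (10 − 20.326)²/20.326 = 5.2458
  (40 − 32.283)²/32.283 = 1.8447
  (15 − 12.554)²/12.554 = 0.4766
  (45 − 44.837)²/44.837 = 0.0006
  (24 − 13.674)²/13.674 = 7.7977
  (14 − 21.717)²/21.717 = 2.7422
  (6 − 8.446)²/8.446 = 0.7084
  (30 − 30.163)²/30.163 = 0.0009
χ² = 5.2458 + 1.8447 + 0.4766 + 0.0006 + 7.7977 + 2.7422 + 0.7084 + 0.0009 = 18.82

18.82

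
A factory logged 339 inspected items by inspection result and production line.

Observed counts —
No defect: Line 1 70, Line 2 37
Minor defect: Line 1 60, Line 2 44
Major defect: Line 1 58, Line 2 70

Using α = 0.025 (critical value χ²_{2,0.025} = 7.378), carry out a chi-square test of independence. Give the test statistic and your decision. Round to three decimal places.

Row totals: 107, 104, 128. Column totals: 188, 151. Grand total N = 339.
Expected counts (row total × column total / N):
  No defect, Line 1: 107×188/339 = 59.3392
  No defect, Line 2: 107×151/339 = 47.6608
  Minor defect, Line 1: 104×188/339 = 57.6755
  Minor defect, Line 2: 104×151/339 = 46.3245
  Major defect, Line 1: 128×188/339 = 70.9853
  Major defect, Line 2: 128×151/339 = 57.0147
Contributions (O − E)²/E:
  (70 − 59.3392)²/59.3392 = 1.9153
  (37 − 47.6608)²/47.6608 = 2.3846
  (60 − 57.6755)²/57.6755 = 0.0937
  (44 − 46.3245)²/46.3245 = 0.1166
  (58 − 70.9853)²/70.9853 = 2.3754
  (70 − 57.0147)²/57.0147 = 2.9574
χ² = 1.9153 + 2.3846 + 0.0937 + 0.1166 + 2.3754 + 2.9574 = 9.843
df = (3−1)(2−1) = 2. Since 9.843 > 7.378, reject the null hypothesis of independence at α = 0.025.

9.843; reject H₀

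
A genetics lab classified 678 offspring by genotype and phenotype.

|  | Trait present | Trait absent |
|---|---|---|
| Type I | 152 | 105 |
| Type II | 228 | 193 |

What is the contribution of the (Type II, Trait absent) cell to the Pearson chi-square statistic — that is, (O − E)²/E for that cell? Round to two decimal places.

Row total (Type II) = 421; column total (Trait absent) = 298; N = 678.
Expected count E = 421 × 298 / 678 = 185.041.
Contribution = (O − E)²/E = (193 − 185.041)² / 185.041 = 0.34.

0.34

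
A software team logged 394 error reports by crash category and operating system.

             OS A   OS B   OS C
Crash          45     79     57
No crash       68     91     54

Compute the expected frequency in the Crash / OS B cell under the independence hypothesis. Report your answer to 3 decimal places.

Row total (Crash) = 181; column total (OS B) = 170; grand total N = 394.
Expected count = (row total × column total) / N = 181 × 170 / 394 = 78.096.

78.096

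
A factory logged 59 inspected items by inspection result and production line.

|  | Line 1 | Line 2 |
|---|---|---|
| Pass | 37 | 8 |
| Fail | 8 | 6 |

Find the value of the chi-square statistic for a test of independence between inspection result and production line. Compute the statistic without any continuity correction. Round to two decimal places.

3.71

Row totals: 45, 14. Column totals: 45, 14. Grand total N = 59.
Expected counts (row total × column total / N):
  Pass, Line 1: 45×45/59 = 34.322
  Pass, Line 2: 45×14/59 = 10.678
  Fail, Line 1: 14×45/59 = 10.678
  Fail, Line 2: 14×14/59 = 3.322
Contributions (O − E)²/E:
  (37 − 34.322)²/34.322 = 0.2090
  (8 − 10.678)²/10.678 = 0.6716
  (8 − 10.678)²/10.678 = 0.6716
  (6 − 3.322)²/3.322 = 2.1588
χ² = 0.2090 + 0.6716 + 0.6716 + 2.1588 = 3.71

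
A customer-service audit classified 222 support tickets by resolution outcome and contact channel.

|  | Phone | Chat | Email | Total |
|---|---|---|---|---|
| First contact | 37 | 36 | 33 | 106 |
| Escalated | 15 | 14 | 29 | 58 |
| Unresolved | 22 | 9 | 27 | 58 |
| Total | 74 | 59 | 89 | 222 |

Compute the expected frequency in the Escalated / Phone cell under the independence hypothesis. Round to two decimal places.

Row total (Escalated) = 58; column total (Phone) = 74; grand total N = 222.
Expected count = (row total × column total) / N = 58 × 74 / 222 = 19.33.

19.33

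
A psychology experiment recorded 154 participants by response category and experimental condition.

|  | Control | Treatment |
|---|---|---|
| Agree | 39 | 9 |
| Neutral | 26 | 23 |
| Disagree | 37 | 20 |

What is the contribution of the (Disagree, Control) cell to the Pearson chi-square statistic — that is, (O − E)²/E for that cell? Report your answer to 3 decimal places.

Row total (Disagree) = 57; column total (Control) = 102; N = 154.
Expected count E = 57 × 102 / 154 = 37.7532.
Contribution = (O − E)²/E = (37 − 37.7532)² / 37.7532 = 0.015.

0.015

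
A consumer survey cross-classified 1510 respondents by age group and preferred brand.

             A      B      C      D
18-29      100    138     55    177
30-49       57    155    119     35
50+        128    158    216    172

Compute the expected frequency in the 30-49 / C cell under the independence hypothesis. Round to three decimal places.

Row total (30-49) = 366; column total (C) = 390; grand total N = 1510.
Expected count = (row total × column total) / N = 366 × 390 / 1510 = 94.530.

94.530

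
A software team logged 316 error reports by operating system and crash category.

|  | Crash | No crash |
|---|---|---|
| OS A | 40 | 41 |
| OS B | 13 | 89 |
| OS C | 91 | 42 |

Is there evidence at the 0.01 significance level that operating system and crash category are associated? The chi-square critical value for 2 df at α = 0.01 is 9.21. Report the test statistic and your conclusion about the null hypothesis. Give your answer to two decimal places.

Row totals: 81, 102, 133. Column totals: 144, 172. Grand total N = 316.
Expected counts (row total × column total / N):
  OS A, Crash: 81×144/316 = 36.911
  OS A, No crash: 81×172/316 = 44.089
  OS B, Crash: 102×144/316 = 46.481
  OS B, No crash: 102×172/316 = 55.519
  OS C, Crash: 133×144/316 = 60.608
  OS C, No crash: 133×172/316 = 72.392
Contributions (O − E)²/E:
  (40 − 36.911)²/36.911 = 0.2585
  (41 − 44.089)²/44.089 = 0.2164
  (13 − 46.481)²/46.481 = 24.1169
  (89 − 55.519)²/55.519 = 20.1909
  (91 − 60.608)²/60.608 = 15.2401
  (42 − 72.392)²/72.392 = 12.7593
χ² = 0.2585 + 0.2164 + 24.1169 + 20.1909 + 15.2401 + 12.7593 = 72.78
df = (3−1)(2−1) = 2. Since 72.78 > 9.21, reject the null hypothesis of independence at α = 0.01.

72.78; reject H₀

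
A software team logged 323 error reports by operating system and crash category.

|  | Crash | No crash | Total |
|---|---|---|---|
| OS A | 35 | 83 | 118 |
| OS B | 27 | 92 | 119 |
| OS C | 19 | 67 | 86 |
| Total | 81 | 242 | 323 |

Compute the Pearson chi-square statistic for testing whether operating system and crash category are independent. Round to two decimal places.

2.09

Grand total N = 323.
Expected counts (row total × column total / N):
  OS A, Crash: 118×81/323 = 29.591
  OS A, No crash: 118×242/323 = 88.409
  OS B, Crash: 119×81/323 = 29.842
  OS B, No crash: 119×242/323 = 89.158
  OS C, Crash: 86×81/323 = 21.567
  OS C, No crash: 86×242/323 = 64.433
Contributions (O − E)²/E:
  (35 − 29.591)²/29.591 = 0.9887
  (83 − 88.409)²/88.409 = 0.3309
  (27 − 29.842)²/29.842 = 0.2707
  (92 − 89.158)²/89.158 = 0.0906
  (19 − 21.567)²/21.567 = 0.3055
  (67 − 64.433)²/64.433 = 0.1023
χ² = 0.9887 + 0.3309 + 0.2707 + 0.0906 + 0.3055 + 0.1023 = 2.09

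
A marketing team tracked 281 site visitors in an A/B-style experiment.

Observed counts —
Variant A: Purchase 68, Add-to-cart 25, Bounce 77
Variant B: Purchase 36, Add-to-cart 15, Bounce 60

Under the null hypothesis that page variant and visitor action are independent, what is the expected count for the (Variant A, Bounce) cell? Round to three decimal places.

Row total (Variant A) = 170; column total (Bounce) = 137; grand total N = 281.
Expected count = (row total × column total) / N = 170 × 137 / 281 = 82.883.

82.883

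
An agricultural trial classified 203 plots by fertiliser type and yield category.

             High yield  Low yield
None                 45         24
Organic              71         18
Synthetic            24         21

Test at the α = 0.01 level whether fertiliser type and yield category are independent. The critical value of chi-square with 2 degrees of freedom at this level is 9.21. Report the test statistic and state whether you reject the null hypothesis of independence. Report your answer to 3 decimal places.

10.450; reject H₀

Row totals: 69, 89, 45. Column totals: 140, 63. Grand total N = 203.
Expected counts (row total × column total / N):
  None, High yield: 69×140/203 = 47.5862
  None, Low yield: 69×63/203 = 21.4138
  Organic, High yield: 89×140/203 = 61.3793
  Organic, Low yield: 89×63/203 = 27.6207
  Synthetic, High yield: 45×140/203 = 31.0345
  Synthetic, Low yield: 45×63/203 = 13.9655
Contributions (O − E)²/E:
  (45 − 47.5862)²/47.5862 = 0.1406
  (24 − 21.4138)²/21.4138 = 0.3123
  (71 − 61.3793)²/61.3793 = 1.5080
  (18 − 27.6207)²/27.6207 = 3.3510
  (24 − 31.0345)²/31.0345 = 1.5945
  (21 − 13.9655)²/13.9655 = 3.5433
χ² = 0.1406 + 0.3123 + 1.5080 + 3.3510 + 1.5945 + 3.5433 = 10.450
df = (3−1)(2−1) = 2. Since 10.450 > 9.21, reject the null hypothesis of independence at α = 0.01.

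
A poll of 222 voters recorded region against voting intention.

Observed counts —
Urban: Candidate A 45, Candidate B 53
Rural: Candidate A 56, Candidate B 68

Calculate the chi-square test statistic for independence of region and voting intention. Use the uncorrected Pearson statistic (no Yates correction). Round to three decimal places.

Row totals: 98, 124. Column totals: 101, 121. Grand total N = 222.
Expected counts (row total × column total / N):
  Urban, Candidate A: 98×101/222 = 44.5856
  Urban, Candidate B: 98×121/222 = 53.4144
  Rural, Candidate A: 124×101/222 = 56.4144
  Rural, Candidate B: 124×121/222 = 67.5856
Contributions (O − E)²/E:
  (45 − 44.5856)²/44.5856 = 0.0039
  (53 − 53.4144)²/53.4144 = 0.0032
  (56 − 56.4144)²/56.4144 = 0.0030
  (68 − 67.5856)²/67.5856 = 0.0025
χ² = 0.0039 + 0.0032 + 0.0030 + 0.0025 = 0.013

0.013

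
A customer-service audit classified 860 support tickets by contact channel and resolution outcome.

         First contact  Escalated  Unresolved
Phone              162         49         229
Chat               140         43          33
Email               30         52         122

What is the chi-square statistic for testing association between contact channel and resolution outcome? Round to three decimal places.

145.472

Row totals: 440, 216, 204. Column totals: 332, 144, 384. Grand total N = 860.
Expected counts (row total × column total / N):
  Phone, First contact: 440×332/860 = 169.8605
  Phone, Escalated: 440×144/860 = 73.6744
  Phone, Unresolved: 440×384/860 = 196.4651
  Chat, First contact: 216×332/860 = 83.3860
  Chat, Escalated: 216×144/860 = 36.1674
  Chat, Unresolved: 216×384/860 = 96.4465
  Email, First contact: 204×332/860 = 78.7535
  Email, Escalated: 204×144/860 = 34.1581
  Email, Unresolved: 204×384/860 = 91.0884
Contributions (O − E)²/E:
  (162 − 169.8605)²/169.8605 = 0.3638
  (49 − 73.6744)²/73.6744 = 8.2637
  (229 − 196.4651)²/196.4651 = 5.3878
  (140 − 83.3860)²/83.3860 = 38.4374
  (43 − 36.1674)²/36.1674 = 1.2908
  (33 − 96.4465)²/96.4465 = 41.7377
  (30 − 78.7535)²/78.7535 = 30.1816
  (52 − 34.1581)²/34.1581 = 9.3194
  (122 − 91.0884)²/91.0884 = 10.4901
χ² = 0.3638 + 8.2637 + 5.3878 + 38.4374 + 1.2908 + 41.7377 + 30.1816 + 9.3194 + 10.4901 = 145.472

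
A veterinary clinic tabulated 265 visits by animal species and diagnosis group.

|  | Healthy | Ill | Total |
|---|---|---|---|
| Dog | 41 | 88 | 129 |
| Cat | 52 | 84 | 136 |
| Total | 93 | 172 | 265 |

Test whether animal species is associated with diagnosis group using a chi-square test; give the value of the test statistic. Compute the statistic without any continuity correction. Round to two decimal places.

Grand total N = 265.
Expected counts (row total × column total / N):
  Dog, Healthy: 129×93/265 = 45.272
  Dog, Ill: 129×172/265 = 83.728
  Cat, Healthy: 136×93/265 = 47.728
  Cat, Ill: 136×172/265 = 88.272
Contributions (O − E)²/E:
  (41 − 45.272)²/45.272 = 0.4031
  (88 − 83.728)²/83.728 = 0.2180
  (52 − 47.728)²/47.728 = 0.3824
  (84 − 88.272)²/88.272 = 0.2067
χ² = 0.4031 + 0.2180 + 0.3824 + 0.2067 = 1.21

1.21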